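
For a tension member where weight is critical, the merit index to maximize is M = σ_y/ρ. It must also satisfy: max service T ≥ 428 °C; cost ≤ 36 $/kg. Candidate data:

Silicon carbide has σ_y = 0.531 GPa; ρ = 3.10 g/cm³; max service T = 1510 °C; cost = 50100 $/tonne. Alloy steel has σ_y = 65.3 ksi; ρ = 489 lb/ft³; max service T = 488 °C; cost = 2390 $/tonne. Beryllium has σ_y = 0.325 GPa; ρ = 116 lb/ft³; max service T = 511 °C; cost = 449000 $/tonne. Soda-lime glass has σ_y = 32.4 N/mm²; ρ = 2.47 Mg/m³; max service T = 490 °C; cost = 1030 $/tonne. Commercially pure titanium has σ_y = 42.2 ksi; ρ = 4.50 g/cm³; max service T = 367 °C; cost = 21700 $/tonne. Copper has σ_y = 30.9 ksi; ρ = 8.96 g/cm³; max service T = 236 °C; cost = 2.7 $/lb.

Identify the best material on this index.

alloy steel

Screen on constraints: max service T ≥ 428 °C; cost ≤ 36 $/kg. Survivors: alloy steel, soda-lime glass.
In SI units:
  alloy steel: σ_y = 450.2 MPa, ρ = 7833 kg/m³
  soda-lime glass: σ_y = 32.40 MPa, ρ = 2470 kg/m³
  alloy steel: M = 57.5 kN·m/kg
  soda-lime glass: M = 13.1 kN·m/kg
Highest index: alloy steel.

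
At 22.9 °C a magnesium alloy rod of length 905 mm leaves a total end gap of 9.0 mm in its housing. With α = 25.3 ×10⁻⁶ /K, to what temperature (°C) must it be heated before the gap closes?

416 °C

α·L₀·ΔT = 9.0 mm ⇒ ΔT = 9.0 / (25.3×10⁻⁶ × 905.0) = 393.1 K.
T = 22.9 + 393.1 = 416.0 °C.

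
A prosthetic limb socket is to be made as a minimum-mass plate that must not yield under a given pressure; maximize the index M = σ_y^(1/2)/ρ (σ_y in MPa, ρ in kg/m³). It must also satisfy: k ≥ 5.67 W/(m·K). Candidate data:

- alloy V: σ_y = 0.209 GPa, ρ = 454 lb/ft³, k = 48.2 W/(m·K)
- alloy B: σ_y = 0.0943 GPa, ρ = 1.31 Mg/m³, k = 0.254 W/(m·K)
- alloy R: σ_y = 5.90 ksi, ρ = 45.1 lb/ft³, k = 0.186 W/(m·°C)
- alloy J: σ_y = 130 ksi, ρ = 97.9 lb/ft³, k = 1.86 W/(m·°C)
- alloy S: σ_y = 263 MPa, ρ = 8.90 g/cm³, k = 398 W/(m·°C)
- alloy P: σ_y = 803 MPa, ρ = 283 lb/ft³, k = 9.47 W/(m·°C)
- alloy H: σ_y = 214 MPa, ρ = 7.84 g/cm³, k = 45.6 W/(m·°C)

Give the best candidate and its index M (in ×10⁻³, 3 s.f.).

alloy P, M = 6.25×10⁻³

Screen on constraints: k ≥ 5.67 W/(m·K). Survivors: alloy V, alloy S, alloy P, alloy H.
After converting to SI:
  alloy V: σ_y = 209.0 MPa, ρ = 7272 kg/m³
  alloy S: σ_y = 263.0 MPa, ρ = 8900 kg/m³
  alloy P: σ_y = 803.0 MPa, ρ = 4533 kg/m³
  alloy H: σ_y = 214.0 MPa, ρ = 7840 kg/m³
  alloy P: M = 6.25×10⁻³
  alloy V: M = 1.99×10⁻³
  alloy H: M = 1.87×10⁻³
  alloy S: M = 1.82×10⁻³
Highest index: alloy P.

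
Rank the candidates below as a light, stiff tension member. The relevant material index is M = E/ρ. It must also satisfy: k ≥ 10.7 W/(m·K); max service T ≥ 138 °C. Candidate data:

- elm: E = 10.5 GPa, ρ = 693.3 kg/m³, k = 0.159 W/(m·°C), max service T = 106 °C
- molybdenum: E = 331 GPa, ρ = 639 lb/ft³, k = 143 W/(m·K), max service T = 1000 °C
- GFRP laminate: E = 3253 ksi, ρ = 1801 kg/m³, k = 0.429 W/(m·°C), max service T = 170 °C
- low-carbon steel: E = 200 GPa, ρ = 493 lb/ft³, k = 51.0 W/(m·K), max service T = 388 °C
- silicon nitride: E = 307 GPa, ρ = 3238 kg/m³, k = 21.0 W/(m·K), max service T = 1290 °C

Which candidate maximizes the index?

Screen on constraints: k ≥ 10.7 W/(m·K); max service T ≥ 138 °C. Survivors: molybdenum, low-carbon steel, silicon nitride.
Convert each candidate to consistent units, then evaluate M:
  molybdenum: E = 331.0 GPa, ρ = 10240 kg/m³
  low-carbon steel: E = 200.0 GPa, ρ = 7897 kg/m³
  silicon nitride: E = 307.0 GPa, ρ = 3238 kg/m³
  silicon nitride: M = 94.8 MN·m/kg
  molybdenum: M = 32.3 MN·m/kg
  low-carbon steel: M = 25.3 MN·m/kg
Highest index: silicon nitride.

silicon nitride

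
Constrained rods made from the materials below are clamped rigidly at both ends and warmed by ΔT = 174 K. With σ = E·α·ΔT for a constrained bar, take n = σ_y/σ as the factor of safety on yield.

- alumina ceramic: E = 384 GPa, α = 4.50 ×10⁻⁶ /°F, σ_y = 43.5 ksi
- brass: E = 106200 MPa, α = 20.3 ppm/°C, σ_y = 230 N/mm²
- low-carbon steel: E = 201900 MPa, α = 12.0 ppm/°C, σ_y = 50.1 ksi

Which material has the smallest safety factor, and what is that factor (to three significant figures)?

Converting E to GPa, α to ×10⁻⁶/K, σ_y to MPa, then σ and n for each:
  alumina ceramic: E = 384.0, α = 8.10, σ_y = 299.9 → σ = 541 MPa, n = 0.554
  brass: E = 106.2, α = 20.3, σ_y = 230.0 → σ = 375 MPa, n = 0.613
  low-carbon steel: E = 201.9, α = 12.0, σ_y = 345.4 → σ = 422 MPa, n = 0.819
The minimum is alumina ceramic at n = 0.554.

alumina ceramic, n = 0.554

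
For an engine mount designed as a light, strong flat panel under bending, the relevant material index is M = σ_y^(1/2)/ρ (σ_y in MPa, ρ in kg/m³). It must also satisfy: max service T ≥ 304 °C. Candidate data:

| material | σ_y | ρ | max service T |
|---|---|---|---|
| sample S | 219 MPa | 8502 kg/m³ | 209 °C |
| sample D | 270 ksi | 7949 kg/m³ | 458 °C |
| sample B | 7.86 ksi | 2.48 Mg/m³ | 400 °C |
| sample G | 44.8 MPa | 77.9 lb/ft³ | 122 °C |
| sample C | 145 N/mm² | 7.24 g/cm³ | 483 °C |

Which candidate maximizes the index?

Screen on constraints: max service T ≥ 304 °C. Survivors: sample D, sample B, sample C.
Convert each candidate to consistent units, then evaluate M:
  sample D: σ_y = 1862 MPa, ρ = 7949 kg/m³
  sample B: σ_y = 54.19 MPa, ρ = 2480 kg/m³
  sample C: σ_y = 145.0 MPa, ρ = 7240 kg/m³
  sample D: M = 5.43×10⁻³
  sample B: M = 2.97×10⁻³
  sample C: M = 1.66×10⁻³
The maximum is for sample D.

sample D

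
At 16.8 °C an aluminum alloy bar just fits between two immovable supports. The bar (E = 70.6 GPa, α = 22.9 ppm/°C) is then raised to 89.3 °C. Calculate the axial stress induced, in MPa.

ΔT = 72.50 K. Constrained thermal stress σ = E·α·ΔT = 70.60×10³ MPa × 22.9×10⁻⁶ × 72.50 = 117 MPa (compressive).

117 MPa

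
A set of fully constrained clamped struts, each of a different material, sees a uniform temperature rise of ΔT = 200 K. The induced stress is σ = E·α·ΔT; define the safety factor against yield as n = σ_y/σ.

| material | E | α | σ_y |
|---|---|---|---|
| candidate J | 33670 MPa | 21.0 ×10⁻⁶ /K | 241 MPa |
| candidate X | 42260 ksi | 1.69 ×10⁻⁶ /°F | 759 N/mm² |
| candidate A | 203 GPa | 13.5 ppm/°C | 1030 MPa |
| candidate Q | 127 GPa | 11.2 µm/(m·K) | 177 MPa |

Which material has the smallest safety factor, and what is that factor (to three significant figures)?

Per material, after unit conversion:
  candidate J: E = 33.67, α = 21.0, σ_y = 241.0 → σ = 141 MPa, n = 1.70
  candidate X: E = 291.4, α = 3.04, σ_y = 759.0 → σ = 177 MPa, n = 4.28
  candidate A: E = 203.0, α = 13.5, σ_y = 1030 → σ = 548 MPa, n = 1.88
  candidate Q: E = 127.0, α = 11.2, σ_y = 177.0 → σ = 284 MPa, n = 0.622
Candidate Q has the lowest safety factor, n = 0.622.

candidate Q, n = 0.622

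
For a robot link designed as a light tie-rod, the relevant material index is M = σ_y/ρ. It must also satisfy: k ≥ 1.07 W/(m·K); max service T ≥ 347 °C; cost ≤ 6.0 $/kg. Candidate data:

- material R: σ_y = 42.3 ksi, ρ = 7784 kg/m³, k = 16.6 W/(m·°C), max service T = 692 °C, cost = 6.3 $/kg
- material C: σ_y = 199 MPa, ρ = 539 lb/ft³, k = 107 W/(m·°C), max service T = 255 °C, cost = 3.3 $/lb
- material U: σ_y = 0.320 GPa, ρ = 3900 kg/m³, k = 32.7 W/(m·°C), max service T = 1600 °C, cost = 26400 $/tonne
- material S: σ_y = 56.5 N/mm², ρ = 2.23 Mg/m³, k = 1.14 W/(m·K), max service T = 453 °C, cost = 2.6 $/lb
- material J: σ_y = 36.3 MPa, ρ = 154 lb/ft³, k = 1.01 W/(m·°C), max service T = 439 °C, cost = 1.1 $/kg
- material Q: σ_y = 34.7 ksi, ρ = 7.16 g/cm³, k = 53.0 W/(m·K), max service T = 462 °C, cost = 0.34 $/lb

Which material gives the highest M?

material Q

Screen on constraints: k ≥ 1.07 W/(m·K); max service T ≥ 347 °C; cost ≤ 6.0 $/kg. Survivors: material S, material Q.
Putting every candidate on a common basis:
  material S: σ_y = 56.50 MPa, ρ = 2230 kg/m³
  material Q: σ_y = 239.2 MPa, ρ = 7160 kg/m³
  material Q: M = 33.4 kN·m/kg
  material S: M = 25.3 kN·m/kg
Material Q ranks first.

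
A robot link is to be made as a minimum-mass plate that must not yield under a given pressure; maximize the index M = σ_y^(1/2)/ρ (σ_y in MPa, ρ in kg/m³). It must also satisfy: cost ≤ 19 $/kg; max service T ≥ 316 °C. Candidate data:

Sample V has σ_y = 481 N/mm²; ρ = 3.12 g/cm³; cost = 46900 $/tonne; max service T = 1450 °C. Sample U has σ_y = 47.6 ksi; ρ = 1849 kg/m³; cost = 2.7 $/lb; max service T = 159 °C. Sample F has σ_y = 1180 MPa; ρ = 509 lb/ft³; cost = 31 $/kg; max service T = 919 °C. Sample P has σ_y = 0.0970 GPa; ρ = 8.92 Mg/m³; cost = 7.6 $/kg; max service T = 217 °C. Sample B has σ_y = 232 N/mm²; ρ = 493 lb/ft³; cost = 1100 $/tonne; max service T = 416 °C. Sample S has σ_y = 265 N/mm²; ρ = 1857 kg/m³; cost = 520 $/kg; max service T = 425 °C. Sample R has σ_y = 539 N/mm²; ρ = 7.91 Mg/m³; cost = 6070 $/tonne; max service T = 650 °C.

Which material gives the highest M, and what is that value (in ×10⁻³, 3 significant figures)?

Screen on constraints: cost ≤ 19 $/kg; max service T ≥ 316 °C. Survivors: sample B, sample R.
Putting every candidate on a common basis:
  sample B: σ_y = 232.0 MPa, ρ = 7897 kg/m³
  sample R: σ_y = 539.0 MPa, ρ = 7910 kg/m³
  sample R: M = 2.94×10⁻³
  sample B: M = 1.93×10⁻³
Sample R ranks first.

sample R, M = 2.94×10⁻³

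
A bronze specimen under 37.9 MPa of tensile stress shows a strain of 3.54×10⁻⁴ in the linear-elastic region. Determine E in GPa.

107 GPa

E = σ/ε = 37.9 MPa / 3.54×10⁻⁴ = 107100 MPa = 107 GPa.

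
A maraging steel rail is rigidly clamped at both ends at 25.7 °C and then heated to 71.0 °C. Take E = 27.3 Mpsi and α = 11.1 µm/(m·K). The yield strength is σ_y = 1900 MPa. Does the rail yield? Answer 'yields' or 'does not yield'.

does not yield

E = 27.3 Mpsi = 188.2 GPa.
ΔT = 45.30 K. Constrained thermal stress σ = E·α·ΔT = 188.2×10³ MPa × 11.1×10⁻⁶ × 45.30 = 94.6 MPa (compressive).
Compare to σ_y = 1900 MPa: σ < σ_y, so it does not yield.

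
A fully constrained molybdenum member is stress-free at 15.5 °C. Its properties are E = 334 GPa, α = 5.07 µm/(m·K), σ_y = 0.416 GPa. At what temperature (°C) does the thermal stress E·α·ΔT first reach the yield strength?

261 °C

σ_y = 0.416 GPa = 416.0 MPa.
E·α·ΔT = 416.0 MPa ⇒ ΔT = 416.0 / (334.0×10³ × 5.07×10⁻⁶) = 245.7 K.
T = 15.5 + 245.7 = 261.2 °C.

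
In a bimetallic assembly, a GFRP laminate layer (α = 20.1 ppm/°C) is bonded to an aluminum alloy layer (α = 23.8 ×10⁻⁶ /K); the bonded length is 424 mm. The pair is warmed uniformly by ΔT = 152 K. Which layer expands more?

α(GFRP laminate) = 20.1×10⁻⁶/K vs α(aluminum alloy) = 23.8×10⁻⁶/K.
Higher α expands more for the same ΔT: aluminum alloy.

aluminum alloy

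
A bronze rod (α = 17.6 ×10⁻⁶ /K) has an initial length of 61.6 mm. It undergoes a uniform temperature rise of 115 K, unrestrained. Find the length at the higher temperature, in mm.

ΔL = α·L₀·ΔT = 17.6×10⁻⁶ × 61.6 mm × 115.0 K = 0.125 mm.
L = L₀ + ΔL = 61.6 + 0.125 = 61.725 mm.

61.725 mm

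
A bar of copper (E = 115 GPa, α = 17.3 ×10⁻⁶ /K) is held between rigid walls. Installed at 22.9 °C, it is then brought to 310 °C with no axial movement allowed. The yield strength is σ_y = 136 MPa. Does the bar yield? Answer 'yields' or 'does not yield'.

ΔT = 287.1 K. Constrained thermal stress σ = E·α·ΔT = 115.0×10³ MPa × 17.3×10⁻⁶ × 287.1 = 571 MPa (compressive).
Compare to σ_y = 136 MPa: σ ≥ σ_y, so it yields.

yields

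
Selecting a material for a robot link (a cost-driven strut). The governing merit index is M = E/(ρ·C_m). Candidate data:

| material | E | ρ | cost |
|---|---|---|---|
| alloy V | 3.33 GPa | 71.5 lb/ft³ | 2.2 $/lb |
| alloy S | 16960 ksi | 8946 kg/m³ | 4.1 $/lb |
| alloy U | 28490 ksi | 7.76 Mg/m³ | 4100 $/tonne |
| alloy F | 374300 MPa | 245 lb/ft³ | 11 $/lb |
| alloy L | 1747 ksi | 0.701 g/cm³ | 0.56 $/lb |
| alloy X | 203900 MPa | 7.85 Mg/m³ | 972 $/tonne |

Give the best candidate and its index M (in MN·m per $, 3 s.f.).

Putting every candidate on a common basis:
  alloy V: E = 3.330 GPa, ρ = 1145 kg/m³, cost = 4.850 $/kg
  alloy S: E = 116.9 GPa, ρ = 8946 kg/m³, cost = 9.039 $/kg
  alloy U: E = 196.4 GPa, ρ = 7760 kg/m³, cost = 4.100 $/kg
  alloy F: E = 374.3 GPa, ρ = 3925 kg/m³, cost = 24.25 $/kg
  alloy L: E = 12.05 GPa, ρ = 701.0 kg/m³, cost = 1.235 $/kg
  alloy X: E = 203.9 GPa, ρ = 7850 kg/m³, cost = 0.9720 $/kg
  alloy X: M = 26.7 MN·m per $
  alloy L: M = 13.9 MN·m per $
  alloy U: M = 6.17 MN·m per $
  alloy F: M = 3.93 MN·m per $
  alloy S: M = 1.45 MN·m per $
  alloy V: M = 0.599 MN·m per $
The maximum is for alloy X.

alloy X, M = 26.7 MN·m per $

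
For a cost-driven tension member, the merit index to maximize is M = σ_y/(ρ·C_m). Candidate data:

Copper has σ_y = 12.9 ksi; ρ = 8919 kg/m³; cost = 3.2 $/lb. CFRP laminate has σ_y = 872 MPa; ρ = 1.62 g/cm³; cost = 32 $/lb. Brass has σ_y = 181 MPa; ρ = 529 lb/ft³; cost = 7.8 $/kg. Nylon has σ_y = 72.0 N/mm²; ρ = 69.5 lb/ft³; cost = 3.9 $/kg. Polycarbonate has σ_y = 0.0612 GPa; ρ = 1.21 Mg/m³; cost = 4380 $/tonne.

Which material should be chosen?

nylon

In SI units:
  copper: σ_y = 88.94 MPa, ρ = 8919 kg/m³, cost = 7.055 $/kg
  CFRP laminate: σ_y = 872.0 MPa, ρ = 1620 kg/m³, cost = 70.55 $/kg
  brass: σ_y = 181.0 MPa, ρ = 8474 kg/m³, cost = 7.800 $/kg
  nylon: σ_y = 72.00 MPa, ρ = 1113 kg/m³, cost = 3.900 $/kg
  polycarbonate: σ_y = 61.20 MPa, ρ = 1210 kg/m³, cost = 4.380 $/kg
  nylon: M = 16.6 kN·m per $
  polycarbonate: M = 11.5 kN·m per $
  CFRP laminate: M = 7.63 kN·m per $
  brass: M = 2.74 kN·m per $
  copper: M = 1.41 kN·m per $
Nylon has the largest M.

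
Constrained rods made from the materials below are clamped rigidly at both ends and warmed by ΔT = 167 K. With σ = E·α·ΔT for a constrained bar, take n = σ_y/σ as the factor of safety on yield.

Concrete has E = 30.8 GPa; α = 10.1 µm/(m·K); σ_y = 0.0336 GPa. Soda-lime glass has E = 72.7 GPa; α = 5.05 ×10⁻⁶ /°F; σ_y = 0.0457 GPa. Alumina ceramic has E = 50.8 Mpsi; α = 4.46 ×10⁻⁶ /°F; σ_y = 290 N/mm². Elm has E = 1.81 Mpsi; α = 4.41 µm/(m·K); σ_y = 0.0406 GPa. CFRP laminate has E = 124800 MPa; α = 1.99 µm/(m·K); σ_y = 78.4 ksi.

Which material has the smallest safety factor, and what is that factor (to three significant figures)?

With everything in SI (GPa, ×10⁻⁶/K, MPa):
  concrete: E = 30.80, α = 10.1, σ_y = 33.60 → σ = 52.0 MPa, n = 0.647
  soda-lime glass: E = 72.70, α = 9.09, σ_y = 45.70 → σ = 110 MPa, n = 0.414
  alumina ceramic: E = 350.3, α = 8.03, σ_y = 290.0 → σ = 470 MPa, n = 0.618
  elm: E = 12.48, α = 4.41, σ_y = 40.60 → σ = 9.19 MPa, n = 4.42
  CFRP laminate: E = 124.8, α = 1.99, σ_y = 540.5 → σ = 41.5 MPa, n = 13.0
Soda-lime glass has the lowest safety factor, n = 0.414.

soda-lime glass, n = 0.414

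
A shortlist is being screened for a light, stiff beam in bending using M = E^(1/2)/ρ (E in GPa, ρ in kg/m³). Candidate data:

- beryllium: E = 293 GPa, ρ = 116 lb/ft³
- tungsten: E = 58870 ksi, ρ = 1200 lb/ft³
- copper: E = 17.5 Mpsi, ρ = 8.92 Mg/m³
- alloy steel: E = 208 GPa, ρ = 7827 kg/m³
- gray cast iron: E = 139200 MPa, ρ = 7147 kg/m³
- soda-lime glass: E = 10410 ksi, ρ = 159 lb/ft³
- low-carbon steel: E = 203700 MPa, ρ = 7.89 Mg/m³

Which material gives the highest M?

beryllium

After converting to SI:
  beryllium: E = 293.0 GPa, ρ = 1858 kg/m³
  tungsten: E = 405.9 GPa, ρ = 19220 kg/m³
  copper: E = 120.7 GPa, ρ = 8920 kg/m³
  alloy steel: E = 208.0 GPa, ρ = 7827 kg/m³
  gray cast iron: E = 139.2 GPa, ρ = 7147 kg/m³
  soda-lime glass: E = 71.77 GPa, ρ = 2547 kg/m³
  low-carbon steel: E = 203.7 GPa, ρ = 7890 kg/m³
  beryllium: M = 9.21×10⁻³
  soda-lime glass: M = 3.33×10⁻³
  alloy steel: M = 1.84×10⁻³
  low-carbon steel: M = 1.81×10⁻³
  gray cast iron: M = 1.65×10⁻³
  copper: M = 1.23×10⁻³
  tungsten: M = 1.05×10⁻³
The maximum is for beryllium.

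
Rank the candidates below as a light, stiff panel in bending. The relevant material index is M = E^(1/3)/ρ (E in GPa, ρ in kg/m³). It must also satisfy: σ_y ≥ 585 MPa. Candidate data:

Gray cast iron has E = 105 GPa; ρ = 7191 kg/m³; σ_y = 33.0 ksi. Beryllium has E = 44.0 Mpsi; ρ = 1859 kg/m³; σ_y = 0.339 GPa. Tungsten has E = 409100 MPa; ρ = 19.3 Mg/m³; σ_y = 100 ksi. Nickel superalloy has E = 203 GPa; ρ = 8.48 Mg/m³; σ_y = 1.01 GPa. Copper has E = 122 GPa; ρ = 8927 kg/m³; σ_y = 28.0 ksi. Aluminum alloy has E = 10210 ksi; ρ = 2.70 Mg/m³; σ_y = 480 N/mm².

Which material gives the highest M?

nickel superalloy

Screen on constraints: σ_y ≥ 585 MPa. Survivors: tungsten, nickel superalloy.
In SI units:
  tungsten: E = 409.1 GPa, ρ = 19300 kg/m³
  nickel superalloy: E = 203.0 GPa, ρ = 8480 kg/m³
  nickel superalloy: M = 0.693×10⁻³
  tungsten: M = 0.385×10⁻³
Nickel superalloy ranks first.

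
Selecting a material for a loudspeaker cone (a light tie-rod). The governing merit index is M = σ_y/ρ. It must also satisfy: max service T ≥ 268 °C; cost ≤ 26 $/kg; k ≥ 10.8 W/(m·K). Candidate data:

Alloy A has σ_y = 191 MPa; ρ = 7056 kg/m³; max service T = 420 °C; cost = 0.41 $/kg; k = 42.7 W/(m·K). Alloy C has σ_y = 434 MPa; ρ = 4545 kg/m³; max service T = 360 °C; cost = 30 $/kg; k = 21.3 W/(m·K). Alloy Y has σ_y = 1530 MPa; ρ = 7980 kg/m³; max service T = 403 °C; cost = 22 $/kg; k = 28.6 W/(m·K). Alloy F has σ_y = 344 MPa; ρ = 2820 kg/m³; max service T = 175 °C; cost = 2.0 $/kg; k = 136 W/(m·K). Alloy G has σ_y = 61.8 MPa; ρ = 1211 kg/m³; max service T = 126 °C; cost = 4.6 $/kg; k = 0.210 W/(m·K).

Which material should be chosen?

Screen on constraints: max service T ≥ 268 °C; cost ≤ 26 $/kg; k ≥ 10.8 W/(m·K). Survivors: alloy A, alloy Y.
Evaluate M for each candidate:
  alloy Y: M = 192 kN·m/kg
  alloy A: M = 27.1 kN·m/kg
Alloy Y has the largest M.

alloy Y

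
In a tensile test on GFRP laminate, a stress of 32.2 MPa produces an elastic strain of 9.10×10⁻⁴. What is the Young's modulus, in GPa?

35.4 GPa

E = σ/ε = 32.2 MPa / 9.10×10⁻⁴ = 35380 MPa = 35.4 GPa.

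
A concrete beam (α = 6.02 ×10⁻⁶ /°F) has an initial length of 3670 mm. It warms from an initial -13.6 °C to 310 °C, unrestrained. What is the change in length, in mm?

12.9 mm

Convert α: 6.02×10⁻⁶/°F × (9/5) = 10.8×10⁻⁶/K.
ΔT = 310 − (-13.6) = 323.6 K.
ΔL = α·L₀·ΔT = 10.8×10⁻⁶ × 3670 mm × 323.6 K = 12.9 mm.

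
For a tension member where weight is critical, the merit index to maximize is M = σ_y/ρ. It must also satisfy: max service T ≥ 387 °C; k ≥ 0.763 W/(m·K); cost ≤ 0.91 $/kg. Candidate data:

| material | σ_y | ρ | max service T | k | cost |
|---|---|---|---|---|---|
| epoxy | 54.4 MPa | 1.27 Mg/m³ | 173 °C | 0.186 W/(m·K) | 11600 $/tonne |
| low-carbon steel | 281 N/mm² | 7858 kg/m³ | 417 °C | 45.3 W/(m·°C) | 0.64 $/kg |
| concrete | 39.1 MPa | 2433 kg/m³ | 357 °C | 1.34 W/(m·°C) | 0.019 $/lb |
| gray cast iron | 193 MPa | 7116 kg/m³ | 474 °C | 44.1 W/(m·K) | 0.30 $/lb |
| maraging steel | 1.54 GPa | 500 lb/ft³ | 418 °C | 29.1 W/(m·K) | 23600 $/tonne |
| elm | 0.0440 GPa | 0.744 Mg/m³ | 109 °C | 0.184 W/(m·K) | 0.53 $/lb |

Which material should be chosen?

Screen on constraints: max service T ≥ 387 °C; k ≥ 0.763 W/(m·K); cost ≤ 0.91 $/kg. Survivors: low-carbon steel, gray cast iron.
After converting to SI:
  low-carbon steel: σ_y = 281.0 MPa, ρ = 7858 kg/m³
  gray cast iron: σ_y = 193.0 MPa, ρ = 7116 kg/m³
  low-carbon steel: M = 35.8 kN·m/kg
  gray cast iron: M = 27.1 kN·m/kg
Low-carbon steel has the largest M.

low-carbon steel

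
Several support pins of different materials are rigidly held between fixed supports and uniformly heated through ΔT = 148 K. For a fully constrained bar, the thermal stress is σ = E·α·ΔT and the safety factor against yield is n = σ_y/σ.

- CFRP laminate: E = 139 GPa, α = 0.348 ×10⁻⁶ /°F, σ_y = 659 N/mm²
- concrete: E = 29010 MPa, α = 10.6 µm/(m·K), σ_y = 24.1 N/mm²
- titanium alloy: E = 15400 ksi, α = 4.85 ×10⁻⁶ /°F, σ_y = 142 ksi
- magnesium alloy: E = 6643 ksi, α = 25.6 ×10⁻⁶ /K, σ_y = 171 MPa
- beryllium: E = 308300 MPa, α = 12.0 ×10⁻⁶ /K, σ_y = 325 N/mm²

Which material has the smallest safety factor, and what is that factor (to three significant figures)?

Converting E to GPa, α to ×10⁻⁶/K, σ_y to MPa, then σ and n for each:
  CFRP laminate: E = 139.0, α = 0.626, σ_y = 659.0 → σ = 12.9 MPa, n = 51.1
  concrete: E = 29.01, α = 10.6, σ_y = 24.10 → σ = 45.5 MPa, n = 0.530
  titanium alloy: E = 106.2, α = 8.73, σ_y = 979.1 → σ = 137 MPa, n = 7.14
  magnesium alloy: E = 45.80, α = 25.6, σ_y = 171.0 → σ = 174 MPa, n = 0.985
  beryllium: E = 308.3, α = 12.0, σ_y = 325.0 → σ = 548 MPa, n = 0.594
The minimum is concrete at n = 0.530.

concrete, n = 0.530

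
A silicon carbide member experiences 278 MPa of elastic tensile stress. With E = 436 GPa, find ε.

ε = σ/E = 278 / 436000 = 6.38×10⁻⁴.

6.38×10⁻⁴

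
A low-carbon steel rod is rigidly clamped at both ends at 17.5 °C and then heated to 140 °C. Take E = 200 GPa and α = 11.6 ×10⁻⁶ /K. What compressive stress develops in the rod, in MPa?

284 MPa

ΔT = 122.5 K. Constrained thermal stress σ = E·α·ΔT = 200.0×10³ MPa × 11.6×10⁻⁶ × 122.5 = 284 MPa (compressive).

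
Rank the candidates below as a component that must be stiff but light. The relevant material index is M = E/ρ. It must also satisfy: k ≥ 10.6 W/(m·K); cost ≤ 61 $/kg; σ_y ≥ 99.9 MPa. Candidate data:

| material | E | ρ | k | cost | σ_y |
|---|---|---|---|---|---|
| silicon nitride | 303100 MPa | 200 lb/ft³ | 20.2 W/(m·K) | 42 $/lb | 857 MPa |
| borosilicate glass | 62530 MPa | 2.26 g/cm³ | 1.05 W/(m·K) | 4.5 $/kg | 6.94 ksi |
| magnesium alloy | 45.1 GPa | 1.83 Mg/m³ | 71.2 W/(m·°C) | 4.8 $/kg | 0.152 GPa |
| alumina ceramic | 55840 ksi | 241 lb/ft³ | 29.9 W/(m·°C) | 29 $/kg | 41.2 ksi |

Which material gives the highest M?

alumina ceramic

Screen on constraints: k ≥ 10.6 W/(m·K); cost ≤ 61 $/kg; σ_y ≥ 99.9 MPa. Survivors: magnesium alloy, alumina ceramic.
Convert each candidate to consistent units, then evaluate M:
  magnesium alloy: E = 45.10 GPa, ρ = 1830 kg/m³
  alumina ceramic: E = 385.0 GPa, ρ = 3860 kg/m³
  alumina ceramic: M = 99.7 MN·m/kg
  magnesium alloy: M = 24.6 MN·m/kg
Alumina ceramic ranks first.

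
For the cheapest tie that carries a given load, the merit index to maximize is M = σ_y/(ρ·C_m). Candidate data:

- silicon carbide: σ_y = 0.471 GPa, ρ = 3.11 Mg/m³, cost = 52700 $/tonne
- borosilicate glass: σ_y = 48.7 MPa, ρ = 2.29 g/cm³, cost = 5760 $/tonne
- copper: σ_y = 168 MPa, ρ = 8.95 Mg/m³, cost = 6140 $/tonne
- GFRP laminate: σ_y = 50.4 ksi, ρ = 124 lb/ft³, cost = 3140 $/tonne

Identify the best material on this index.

GFRP laminate

Putting every candidate on a common basis:
  silicon carbide: σ_y = 471.0 MPa, ρ = 3110 kg/m³, cost = 52.70 $/kg
  borosilicate glass: σ_y = 48.70 MPa, ρ = 2290 kg/m³, cost = 5.760 $/kg
  copper: σ_y = 168.0 MPa, ρ = 8950 kg/m³, cost = 6.140 $/kg
  GFRP laminate: σ_y = 347.5 MPa, ρ = 1986 kg/m³, cost = 3.140 $/kg
  GFRP laminate: M = 55.7 kN·m per $
  borosilicate glass: M = 3.69 kN·m per $
  copper: M = 3.06 kN·m per $
  silicon carbide: M = 2.87 kN·m per $
GFRP laminate ranks first.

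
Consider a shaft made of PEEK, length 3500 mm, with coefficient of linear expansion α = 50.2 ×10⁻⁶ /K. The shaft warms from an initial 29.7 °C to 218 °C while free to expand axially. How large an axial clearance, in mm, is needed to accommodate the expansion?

ΔT = 218 − 29.7 = 188.3 K.
ΔL = α·L₀·ΔT = 50.2×10⁻⁶ × 3500 mm × 188.3 K = 33.1 mm.

33.1 mm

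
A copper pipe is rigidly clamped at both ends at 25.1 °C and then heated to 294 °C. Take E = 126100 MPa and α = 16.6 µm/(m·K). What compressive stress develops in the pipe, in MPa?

563 MPa

E = 126100 MPa = 126.1 GPa.
ΔT = 268.9 K. Constrained thermal stress σ = E·α·ΔT = 126.1×10³ MPa × 16.6×10⁻⁶ × 268.9 = 563 MPa (compressive).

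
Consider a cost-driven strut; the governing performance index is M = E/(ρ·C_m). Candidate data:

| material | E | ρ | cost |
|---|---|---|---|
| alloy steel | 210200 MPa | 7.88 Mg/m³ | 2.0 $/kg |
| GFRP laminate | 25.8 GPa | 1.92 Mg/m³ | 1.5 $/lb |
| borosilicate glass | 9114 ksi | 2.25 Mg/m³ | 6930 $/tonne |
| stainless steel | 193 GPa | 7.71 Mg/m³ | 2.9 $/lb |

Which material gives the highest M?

Convert each candidate to consistent units, then evaluate M:
  alloy steel: E = 210.2 GPa, ρ = 7880 kg/m³, cost = 2.000 $/kg
  GFRP laminate: E = 25.80 GPa, ρ = 1920 kg/m³, cost = 3.307 $/kg
  borosilicate glass: E = 62.84 GPa, ρ = 2250 kg/m³, cost = 6.930 $/kg
  stainless steel: E = 193.0 GPa, ρ = 7710 kg/m³, cost = 6.393 $/kg
  alloy steel: M = 13.3 MN·m per $
  GFRP laminate: M = 4.06 MN·m per $
  borosilicate glass: M = 4.03 MN·m per $
  stainless steel: M = 3.92 MN·m per $
Alloy steel ranks first.

alloy steel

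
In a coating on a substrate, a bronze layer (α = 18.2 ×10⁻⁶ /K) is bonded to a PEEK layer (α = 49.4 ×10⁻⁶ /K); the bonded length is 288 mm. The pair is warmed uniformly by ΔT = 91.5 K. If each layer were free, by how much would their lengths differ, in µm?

Δα = |18.2 − 49.4|×10⁻⁶/K = 31.2×10⁻⁶/K.
ΔL_mismatch = Δα·L·ΔT = 31.2×10⁻⁶ × 288.0 mm × 91.5 K = 822 µm.

822 µm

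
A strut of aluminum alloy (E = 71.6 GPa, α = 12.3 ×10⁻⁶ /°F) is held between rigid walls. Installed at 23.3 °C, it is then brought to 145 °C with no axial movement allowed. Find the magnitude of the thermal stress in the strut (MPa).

193 MPa

α = 12.3×10⁻⁶/°F × 9/5 = 22.1×10⁻⁶/K.
ΔT = 121.7 K. Constrained thermal stress σ = E·α·ΔT = 71.60×10³ MPa × 22.1×10⁻⁶ × 121.7 = 193 MPa (compressive).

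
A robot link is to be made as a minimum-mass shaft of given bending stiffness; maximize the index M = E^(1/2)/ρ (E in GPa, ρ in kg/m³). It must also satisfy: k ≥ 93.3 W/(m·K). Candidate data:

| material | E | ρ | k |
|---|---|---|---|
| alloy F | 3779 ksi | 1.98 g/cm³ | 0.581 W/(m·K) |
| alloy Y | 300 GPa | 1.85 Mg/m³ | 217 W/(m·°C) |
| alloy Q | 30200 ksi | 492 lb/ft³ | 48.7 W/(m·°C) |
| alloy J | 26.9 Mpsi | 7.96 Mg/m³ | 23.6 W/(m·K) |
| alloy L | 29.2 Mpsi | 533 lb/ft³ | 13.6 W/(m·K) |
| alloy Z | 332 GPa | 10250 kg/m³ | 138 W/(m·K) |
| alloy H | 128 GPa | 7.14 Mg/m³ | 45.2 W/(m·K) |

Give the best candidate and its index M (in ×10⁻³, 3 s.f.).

alloy Y, M = 9.36×10⁻³

Screen on constraints: k ≥ 93.3 W/(m·K). Survivors: alloy Y, alloy Z.
Convert each candidate to consistent units, then evaluate M:
  alloy Y: E = 300.0 GPa, ρ = 1850 kg/m³
  alloy Z: E = 332.0 GPa, ρ = 10250 kg/m³
  alloy Y: M = 9.36×10⁻³
  alloy Z: M = 1.78×10⁻³
Highest index: alloy Y.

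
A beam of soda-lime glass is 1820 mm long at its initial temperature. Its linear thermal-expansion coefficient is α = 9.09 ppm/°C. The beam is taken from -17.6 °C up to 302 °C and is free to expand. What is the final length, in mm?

1825.3 mm

ΔT = 302 − (-17.6) = 319.6 K.
ΔL = α·L₀·ΔT = 9.09×10⁻⁶ × 1820 mm × 319.6 K = 5.29 mm.
L = L₀ + ΔL = 1820 + 5.29 = 1825.3 mm.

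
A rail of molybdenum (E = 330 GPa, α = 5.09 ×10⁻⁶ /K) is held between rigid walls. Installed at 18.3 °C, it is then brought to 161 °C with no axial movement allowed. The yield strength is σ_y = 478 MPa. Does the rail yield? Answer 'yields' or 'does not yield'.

ΔT = 142.7 K. Constrained thermal stress σ = E·α·ΔT = 330.0×10³ MPa × 5.09×10⁻⁶ × 142.7 = 240 MPa (compressive).
Compare to σ_y = 478 MPa: σ < σ_y, so it does not yield.

does not yield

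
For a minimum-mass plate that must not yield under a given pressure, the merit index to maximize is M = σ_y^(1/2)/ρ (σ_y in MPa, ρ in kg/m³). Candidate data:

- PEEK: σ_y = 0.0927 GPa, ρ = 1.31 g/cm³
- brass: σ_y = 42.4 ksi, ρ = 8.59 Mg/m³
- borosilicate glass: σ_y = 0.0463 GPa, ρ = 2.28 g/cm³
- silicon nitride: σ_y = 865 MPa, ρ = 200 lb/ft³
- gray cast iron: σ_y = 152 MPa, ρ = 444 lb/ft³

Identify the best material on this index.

Convert each candidate to consistent units, then evaluate M:
  PEEK: σ_y = 92.70 MPa, ρ = 1310 kg/m³
  brass: σ_y = 292.3 MPa, ρ = 8590 kg/m³
  borosilicate glass: σ_y = 46.30 MPa, ρ = 2280 kg/m³
  silicon nitride: σ_y = 865.0 MPa, ρ = 3204 kg/m³
  gray cast iron: σ_y = 152.0 MPa, ρ = 7112 kg/m³
  silicon nitride: M = 9.18×10⁻³
  PEEK: M = 7.35×10⁻³
  borosilicate glass: M = 2.98×10⁻³
  brass: M = 1.99×10⁻³
  gray cast iron: M = 1.73×10⁻³
Silicon nitride ranks first.

silicon nitride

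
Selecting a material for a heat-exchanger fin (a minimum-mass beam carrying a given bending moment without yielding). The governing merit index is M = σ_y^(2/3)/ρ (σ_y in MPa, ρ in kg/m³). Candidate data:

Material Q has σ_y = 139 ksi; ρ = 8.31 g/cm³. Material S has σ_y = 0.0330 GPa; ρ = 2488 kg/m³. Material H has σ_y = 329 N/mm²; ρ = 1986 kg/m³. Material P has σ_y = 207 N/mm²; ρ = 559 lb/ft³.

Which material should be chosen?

Convert each candidate to consistent units, then evaluate M:
  material Q: σ_y = 958.4 MPa, ρ = 8310 kg/m³
  material S: σ_y = 33.00 MPa, ρ = 2488 kg/m³
  material H: σ_y = 329.0 MPa, ρ = 1986 kg/m³
  material P: σ_y = 207.0 MPa, ρ = 8954 kg/m³
  material H: M = 24.0×10⁻³
  material Q: M = 11.7×10⁻³
  material S: M = 4.14×10⁻³
  material P: M = 3.91×10⁻³
The maximum is for material H.

material H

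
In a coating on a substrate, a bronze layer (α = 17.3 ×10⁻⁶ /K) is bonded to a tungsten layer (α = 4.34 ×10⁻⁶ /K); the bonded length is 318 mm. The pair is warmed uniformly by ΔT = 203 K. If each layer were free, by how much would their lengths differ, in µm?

837 µm

Δα = |17.3 − 4.34|×10⁻⁶/K = 13.0×10⁻⁶/K.
ΔL_mismatch = Δα·L·ΔT = 13.0×10⁻⁶ × 318.0 mm × 203.0 K = 837 µm.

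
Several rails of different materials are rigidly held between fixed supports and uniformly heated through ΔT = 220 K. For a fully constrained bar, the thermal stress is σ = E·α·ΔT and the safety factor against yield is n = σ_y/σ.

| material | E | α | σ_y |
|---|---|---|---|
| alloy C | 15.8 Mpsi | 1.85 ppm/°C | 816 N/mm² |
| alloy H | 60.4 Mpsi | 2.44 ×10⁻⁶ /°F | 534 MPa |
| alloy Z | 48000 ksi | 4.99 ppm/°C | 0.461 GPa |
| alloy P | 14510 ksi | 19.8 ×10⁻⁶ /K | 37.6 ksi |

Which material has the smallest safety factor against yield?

alloy P

In consistent units (E in GPa, α in ×10⁻⁶/K, σ_y in MPa):
  alloy C: E = 108.9, α = 1.85, σ_y = 816.0 → σ = 44.3 MPa, n = 18.4
  alloy H: E = 416.4, α = 4.39, σ_y = 534.0 → σ = 402 MPa, n = 1.33
  alloy Z: E = 330.9, α = 4.99, σ_y = 461.0 → σ = 363 MPa, n = 1.27
  alloy P: E = 100.0, α = 19.8, σ_y = 259.2 → σ = 436 MPa, n = 0.595
Alloy P has the lowest safety factor, n = 0.595.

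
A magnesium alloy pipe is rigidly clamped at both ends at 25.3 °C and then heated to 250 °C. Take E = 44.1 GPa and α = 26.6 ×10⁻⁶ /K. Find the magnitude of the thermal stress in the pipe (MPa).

264 MPa

ΔT = 224.7 K. Constrained thermal stress σ = E·α·ΔT = 44.10×10³ MPa × 26.6×10⁻⁶ × 224.7 = 264 MPa (compressive).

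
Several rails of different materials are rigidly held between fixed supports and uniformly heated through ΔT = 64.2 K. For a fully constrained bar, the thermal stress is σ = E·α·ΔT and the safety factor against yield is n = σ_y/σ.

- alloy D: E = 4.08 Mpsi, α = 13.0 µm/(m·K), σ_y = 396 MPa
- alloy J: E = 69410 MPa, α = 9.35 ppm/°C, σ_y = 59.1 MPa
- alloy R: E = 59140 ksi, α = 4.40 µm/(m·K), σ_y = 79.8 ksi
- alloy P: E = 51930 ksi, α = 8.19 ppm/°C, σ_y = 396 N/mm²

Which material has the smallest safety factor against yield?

alloy J

Per material, after unit conversion:
  alloy D: E = 28.13, α = 13.0, σ_y = 396.0 → σ = 23.5 MPa, n = 16.9
  alloy J: E = 69.41, α = 9.35, σ_y = 59.10 → σ = 41.7 MPa, n = 1.42
  alloy R: E = 407.8, α = 4.40, σ_y = 550.2 → σ = 115 MPa, n = 4.78
  alloy P: E = 358.0, α = 8.19, σ_y = 396.0 → σ = 188 MPa, n = 2.10
Alloy J has the lowest safety factor, n = 1.42.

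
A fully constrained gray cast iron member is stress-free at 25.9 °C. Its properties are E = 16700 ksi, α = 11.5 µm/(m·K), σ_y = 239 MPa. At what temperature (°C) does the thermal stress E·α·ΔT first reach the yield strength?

206 °C

E = 16700 ksi = 115.1 GPa.
E·α·ΔT = 239.0 MPa ⇒ ΔT = 239.0 / (115.1×10³ × 11.5×10⁻⁶) = 180.5 K.
T = 25.9 + 180.5 = 206.4 °C.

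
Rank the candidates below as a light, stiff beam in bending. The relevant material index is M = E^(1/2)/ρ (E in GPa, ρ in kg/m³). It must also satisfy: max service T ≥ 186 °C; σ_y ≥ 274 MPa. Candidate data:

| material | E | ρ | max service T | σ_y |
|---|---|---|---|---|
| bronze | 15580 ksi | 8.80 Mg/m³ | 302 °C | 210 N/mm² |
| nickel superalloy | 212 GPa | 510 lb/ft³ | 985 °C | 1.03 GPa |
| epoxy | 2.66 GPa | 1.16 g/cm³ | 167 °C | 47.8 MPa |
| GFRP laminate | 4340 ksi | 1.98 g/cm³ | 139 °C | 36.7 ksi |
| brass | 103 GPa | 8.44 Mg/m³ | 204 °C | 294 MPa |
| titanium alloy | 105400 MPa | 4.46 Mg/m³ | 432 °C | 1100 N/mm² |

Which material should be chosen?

titanium alloy

Screen on constraints: max service T ≥ 186 °C; σ_y ≥ 274 MPa. Survivors: nickel superalloy, brass, titanium alloy.
After converting to SI:
  nickel superalloy: E = 212.0 GPa, ρ = 8169 kg/m³
  brass: E = 103.0 GPa, ρ = 8440 kg/m³
  titanium alloy: E = 105.4 GPa, ρ = 4460 kg/m³
  titanium alloy: M = 2.30×10⁻³
  nickel superalloy: M = 1.78×10⁻³
  brass: M = 1.20×10⁻³
Titanium alloy ranks first.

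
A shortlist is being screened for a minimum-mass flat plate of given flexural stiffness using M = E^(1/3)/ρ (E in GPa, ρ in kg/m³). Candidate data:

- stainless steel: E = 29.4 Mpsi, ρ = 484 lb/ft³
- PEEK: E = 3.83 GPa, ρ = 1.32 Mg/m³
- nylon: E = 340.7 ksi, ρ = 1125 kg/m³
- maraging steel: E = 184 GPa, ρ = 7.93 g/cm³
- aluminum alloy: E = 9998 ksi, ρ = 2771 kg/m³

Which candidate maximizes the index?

In SI units:
  stainless steel: E = 202.7 GPa, ρ = 7753 kg/m³
  PEEK: E = 3.830 GPa, ρ = 1320 kg/m³
  nylon: E = 2.349 GPa, ρ = 1125 kg/m³
  maraging steel: E = 184.0 GPa, ρ = 7930 kg/m³
  aluminum alloy: E = 68.93 GPa, ρ = 2771 kg/m³
  aluminum alloy: M = 1.48×10⁻³
  PEEK: M = 1.19×10⁻³
  nylon: M = 1.18×10⁻³
  stainless steel: M = 0.758×10⁻³
  maraging steel: M = 0.717×10⁻³
Aluminum alloy has the largest M.

aluminum alloy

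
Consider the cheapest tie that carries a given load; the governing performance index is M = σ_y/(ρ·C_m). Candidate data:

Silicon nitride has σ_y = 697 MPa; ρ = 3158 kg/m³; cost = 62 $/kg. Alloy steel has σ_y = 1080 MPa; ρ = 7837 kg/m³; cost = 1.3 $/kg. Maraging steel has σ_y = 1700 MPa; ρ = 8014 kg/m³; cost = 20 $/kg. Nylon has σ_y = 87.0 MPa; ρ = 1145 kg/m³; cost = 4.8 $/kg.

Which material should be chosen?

Evaluate M for each candidate:
  alloy steel: M = 106 kN·m per $
  nylon: M = 15.8 kN·m per $
  maraging steel: M = 10.6 kN·m per $
  silicon nitride: M = 3.56 kN·m per $
Alloy steel has the largest M.

alloy steel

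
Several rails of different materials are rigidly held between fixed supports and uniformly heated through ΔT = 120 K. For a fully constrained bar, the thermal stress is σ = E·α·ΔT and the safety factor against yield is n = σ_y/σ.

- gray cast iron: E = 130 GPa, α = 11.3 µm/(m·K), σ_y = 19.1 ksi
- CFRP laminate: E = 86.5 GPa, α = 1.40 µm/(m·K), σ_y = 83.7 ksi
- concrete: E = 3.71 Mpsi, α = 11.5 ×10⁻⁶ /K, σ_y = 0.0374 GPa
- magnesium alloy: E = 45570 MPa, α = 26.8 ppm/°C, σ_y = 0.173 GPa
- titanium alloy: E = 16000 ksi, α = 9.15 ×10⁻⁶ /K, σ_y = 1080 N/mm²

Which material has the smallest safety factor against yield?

In consistent units (E in GPa, α in ×10⁻⁶/K, σ_y in MPa):
  gray cast iron: E = 130.0, α = 11.3, σ_y = 131.7 → σ = 176 MPa, n = 0.747
  CFRP laminate: E = 86.50, α = 1.40, σ_y = 577.1 → σ = 14.5 MPa, n = 39.7
  concrete: E = 25.58, α = 11.5, σ_y = 37.40 → σ = 35.3 MPa, n = 1.06
  magnesium alloy: E = 45.57, α = 26.8, σ_y = 173.0 → σ = 147 MPa, n = 1.18
  titanium alloy: E = 110.3, α = 9.15, σ_y = 1080 → σ = 121 MPa, n = 8.92
Gray cast iron has the lowest safety factor, n = 0.747.

gray cast iron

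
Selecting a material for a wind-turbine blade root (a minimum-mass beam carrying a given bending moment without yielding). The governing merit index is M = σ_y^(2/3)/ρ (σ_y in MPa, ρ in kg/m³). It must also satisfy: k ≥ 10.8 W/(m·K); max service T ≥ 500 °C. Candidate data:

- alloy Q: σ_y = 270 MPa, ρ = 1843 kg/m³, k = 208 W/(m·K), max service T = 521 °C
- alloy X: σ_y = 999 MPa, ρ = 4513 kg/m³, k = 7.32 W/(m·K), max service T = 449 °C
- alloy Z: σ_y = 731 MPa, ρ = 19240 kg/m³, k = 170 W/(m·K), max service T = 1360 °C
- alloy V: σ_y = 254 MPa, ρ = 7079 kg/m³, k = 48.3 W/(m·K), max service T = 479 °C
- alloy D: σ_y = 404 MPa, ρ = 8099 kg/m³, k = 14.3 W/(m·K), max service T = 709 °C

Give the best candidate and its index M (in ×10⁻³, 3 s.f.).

alloy Q, M = 22.7×10⁻³

Screen on constraints: k ≥ 10.8 W/(m·K); max service T ≥ 500 °C. Survivors: alloy Q, alloy Z, alloy D.
Computing M directly (units already consistent):
  alloy Q: M = 22.7×10⁻³
  alloy D: M = 6.75×10⁻³
  alloy Z: M = 4.22×10⁻³
Alloy Q ranks first.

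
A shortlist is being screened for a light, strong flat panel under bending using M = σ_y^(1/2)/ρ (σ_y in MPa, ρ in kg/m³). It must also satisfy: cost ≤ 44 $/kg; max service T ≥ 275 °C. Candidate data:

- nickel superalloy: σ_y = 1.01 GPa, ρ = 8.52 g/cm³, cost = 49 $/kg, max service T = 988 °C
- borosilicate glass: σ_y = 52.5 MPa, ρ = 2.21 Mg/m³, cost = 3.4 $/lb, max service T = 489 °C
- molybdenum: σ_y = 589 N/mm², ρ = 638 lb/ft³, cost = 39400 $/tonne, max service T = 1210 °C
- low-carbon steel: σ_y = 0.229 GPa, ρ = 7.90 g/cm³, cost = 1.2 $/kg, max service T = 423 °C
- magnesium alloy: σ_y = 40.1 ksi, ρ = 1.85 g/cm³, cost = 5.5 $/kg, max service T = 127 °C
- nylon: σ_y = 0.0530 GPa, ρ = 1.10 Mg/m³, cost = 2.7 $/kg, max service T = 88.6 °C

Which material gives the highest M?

borosilicate glass

Screen on constraints: cost ≤ 44 $/kg; max service T ≥ 275 °C. Survivors: borosilicate glass, molybdenum, low-carbon steel.
In SI units:
  borosilicate glass: σ_y = 52.50 MPa, ρ = 2210 kg/m³
  molybdenum: σ_y = 589.0 MPa, ρ = 10220 kg/m³
  low-carbon steel: σ_y = 229.0 MPa, ρ = 7900 kg/m³
  borosilicate glass: M = 3.28×10⁻³
  molybdenum: M = 2.37×10⁻³
  low-carbon steel: M = 1.92×10⁻³
Borosilicate glass has the largest M.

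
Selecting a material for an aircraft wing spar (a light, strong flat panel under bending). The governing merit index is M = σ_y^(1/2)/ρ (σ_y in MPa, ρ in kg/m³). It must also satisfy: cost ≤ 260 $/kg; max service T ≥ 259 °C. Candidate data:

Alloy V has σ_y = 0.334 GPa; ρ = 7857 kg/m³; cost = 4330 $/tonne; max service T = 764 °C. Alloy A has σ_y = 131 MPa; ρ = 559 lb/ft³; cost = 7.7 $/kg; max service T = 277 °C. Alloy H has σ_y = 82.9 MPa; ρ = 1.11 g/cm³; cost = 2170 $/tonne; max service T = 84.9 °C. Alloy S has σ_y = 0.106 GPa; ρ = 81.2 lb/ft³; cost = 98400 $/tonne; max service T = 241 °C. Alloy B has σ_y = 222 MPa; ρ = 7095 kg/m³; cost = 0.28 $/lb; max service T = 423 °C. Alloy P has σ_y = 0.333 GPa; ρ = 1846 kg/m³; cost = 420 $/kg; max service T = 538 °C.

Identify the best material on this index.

alloy V

Screen on constraints: cost ≤ 260 $/kg; max service T ≥ 259 °C. Survivors: alloy V, alloy A, alloy B.
In SI units:
  alloy V: σ_y = 334.0 MPa, ρ = 7857 kg/m³
  alloy A: σ_y = 131.0 MPa, ρ = 8954 kg/m³
  alloy B: σ_y = 222.0 MPa, ρ = 7095 kg/m³
  alloy V: M = 2.33×10⁻³
  alloy B: M = 2.10×10⁻³
  alloy A: M = 1.28×10⁻³
Alloy V has the largest M.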